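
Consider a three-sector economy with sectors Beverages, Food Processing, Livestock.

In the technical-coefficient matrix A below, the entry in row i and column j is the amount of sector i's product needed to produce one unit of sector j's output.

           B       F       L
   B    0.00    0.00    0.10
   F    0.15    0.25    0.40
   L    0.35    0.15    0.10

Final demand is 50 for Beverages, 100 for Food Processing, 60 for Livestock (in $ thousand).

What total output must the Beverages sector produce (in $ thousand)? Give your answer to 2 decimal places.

x_B = 62.66

I − A =
  [   1.00     0.00    -0.10]
  [  -0.15     0.75    -0.40]
  [  -0.35    -0.15     0.90]
Cofactors of I−A, C_ij = (−1)^(i+j)·(minor ij) (rows/columns in the sector order above):
  C_11 = (0.75)(0.90) − (-0.40)(-0.15) = 0.6150
  C_12 = −[(-0.15)(0.90) − (-0.40)(-0.35)] = 0.2750
  C_13 = (-0.15)(-0.15) − (0.75)(-0.35) = 0.2850
  C_21 = −[(0.00)(0.90) − (-0.10)(-0.15)] = 0.0150
  C_22 = (1.00)(0.90) − (-0.10)(-0.35) = 0.8650
  C_23 = −[(1.00)(-0.15) − (0.00)(-0.35)] = 0.1500
  C_31 = (0.00)(-0.40) − (-0.10)(0.75) = 0.0750
  C_32 = −[(1.00)(-0.40) − (-0.10)(-0.15)] = 0.4150
  C_33 = (1.00)(0.75) − (0.00)(-0.15) = 0.7500
det(I−A) = Σ_j (I−A)_1j·C_1j = (1.00)(0.6150) + (0.00)(0.2750) + (-0.10)(0.2850) = 0.5865
adj(I−A) = Cᵀ =
  [ 0.6150   0.0150   0.0750]
  [ 0.2750   0.8650   0.4150]
  [ 0.2850   0.1500   0.7500]
(I − A)⁻¹ = adj(I−A) / det(I−A) ≈
  [   1.0486     0.0256     0.1279]
  [   0.4689     1.4749     0.7076]
  [   0.4859     0.2558     1.2788]
x = (I − A)⁻¹ d = adj(I−A)·d / det(I−A), with det(I−A) = 0.5865:
  x_B = (0.6150·50 + 0.0150·100 + 0.0750·60) / 0.5865 = 36.75 / 0.5865 ≈ 62.66
  x_F = (0.2750·50 + 0.8650·100 + 0.4150·60) / 0.5865 = 125.15 / 0.5865 ≈ 213.38
  x_L = (0.2850·50 + 0.1500·100 + 0.7500·60) / 0.5865 = 74.25 / 0.5865 ≈ 126.60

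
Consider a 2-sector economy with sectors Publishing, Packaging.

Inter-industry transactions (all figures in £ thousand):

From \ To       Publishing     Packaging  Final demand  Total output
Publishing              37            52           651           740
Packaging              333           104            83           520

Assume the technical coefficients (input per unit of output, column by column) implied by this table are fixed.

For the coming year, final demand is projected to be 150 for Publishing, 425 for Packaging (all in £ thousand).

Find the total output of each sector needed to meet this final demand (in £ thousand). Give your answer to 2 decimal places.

Technical coefficients a_ij = z_ij / X_j:
  a_11 = 37/740 = 0.05, a_21 = 333/740 = 0.45
  a_12 = 52/520 = 0.10, a_22 = 104/520 = 0.20
I − A =
  [   0.95    -0.10]
  [  -0.45     0.80]
det(I−A) = (0.95)(0.80) − (-0.10)(-0.45) = 0.7150
adj(I−A) = [[0.80, 0.10], [0.45, 0.95]]
(I − A)⁻¹ = adj(I−A) / det(I−A) ≈
  [   1.1189     0.1399]
  [   0.6294     1.3287]
x = (I − A)⁻¹ d = adj(I−A)·d / det(I−A), with det(I−A) = 0.7150:
  x_1 = (0.80·150 + 0.10·425) / 0.7150 = 162.50 / 0.7150 ≈ 227.27
  x_2 = (0.45·150 + 0.95·425) / 0.7150 = 471.25 / 0.7150 ≈ 659.09

x_1 = 227.27, x_2 = 659.09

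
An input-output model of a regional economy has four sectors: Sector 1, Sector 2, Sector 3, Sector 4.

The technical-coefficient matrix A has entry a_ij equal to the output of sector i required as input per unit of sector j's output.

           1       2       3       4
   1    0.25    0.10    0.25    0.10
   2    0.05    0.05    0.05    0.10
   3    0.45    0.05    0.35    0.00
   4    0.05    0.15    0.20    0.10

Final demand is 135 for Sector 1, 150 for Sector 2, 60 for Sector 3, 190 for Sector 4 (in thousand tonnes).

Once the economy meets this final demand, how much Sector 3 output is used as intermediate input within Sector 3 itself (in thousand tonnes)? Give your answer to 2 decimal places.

z_33 = 131.74

I − A =
  [   0.75    -0.10    -0.25    -0.10]
  [  -0.05     0.95    -0.05    -0.10]
  [  -0.45    -0.05     0.65     0.00]
  [  -0.05    -0.15    -0.20     0.90]
Compute the cofactors C_ij = (−1)^(i+j)·(3×3 minor ij) of I−A; the adjugate is their transpose:
adj(I−A) = Cᵀ =
  [ 0.542750   0.080500   0.236250   0.069250]
  [ 0.061750   0.325250   0.062000   0.043000]
  [ 0.380500   0.080750   0.619500   0.051250]
  [ 0.125000   0.076625   0.161125   0.348250]
det(I−A) = Σ_j (I−A)_1j·C_1j = (0.75)(0.542750) + (-0.10)(0.061750) + (-0.25)(0.380500) + (-0.10)(0.125000) = 0.2932625
(I − A)⁻¹ = adj(I−A) / det(I−A) ≈
  [   1.8507     0.2745     0.8056     0.2361]
  [   0.2106     1.1091     0.2114     0.1466]
  [   1.2975     0.2754     2.1124     0.1748]
  [   0.4262     0.2613     0.5494     1.1875]
First solve x = (I − A)⁻¹ d = adj(I−A)·d / det(I−A); in particular x_3 = (0.380500·135 + 0.080750·150 + 0.619500·60 + 0.051250·190) / 0.2932625 = 110.3875 / 0.2932625 ≈ 376.4119.
Intermediate flow from 3 to 3: z_33 = a_33 · x_3 = 0.35 × 110.3875 / 0.2932625 = 38.635625 / 0.2932625 ≈ 131.74.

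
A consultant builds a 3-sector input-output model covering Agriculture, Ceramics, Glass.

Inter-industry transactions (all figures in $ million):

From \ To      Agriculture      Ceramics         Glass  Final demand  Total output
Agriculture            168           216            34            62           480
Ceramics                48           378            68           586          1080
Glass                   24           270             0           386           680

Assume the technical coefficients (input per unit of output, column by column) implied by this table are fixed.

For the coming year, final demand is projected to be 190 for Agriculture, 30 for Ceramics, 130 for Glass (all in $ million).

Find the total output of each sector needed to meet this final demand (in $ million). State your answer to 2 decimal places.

x_A = 345.08, x_C = 126.77, x_G = 178.95

Technical coefficients a_ij = z_ij / X_j:
  a_AA = 168/480 = 0.35, a_CA = 48/480 = 0.10, a_GA = 24/480 = 0.05
  a_AC = 216/1080 = 0.20, a_CC = 378/1080 = 0.35, a_GC = 270/1080 = 0.25
  a_AG = 34/680 = 0.05, a_CG = 68/680 = 0.10, a_GG = 0/680 = 0.00
I − A =
  [   0.65    -0.20    -0.05]
  [  -0.10     0.65    -0.10]
  [  -0.05    -0.25     1.00]
Cofactors of I−A, C_ij = (−1)^(i+j)·(minor ij) (rows/columns in the sector order above):
  C_11 = (0.65)(1.00) − (-0.10)(-0.25) = 0.6250
  C_12 = −[(-0.10)(1.00) − (-0.10)(-0.05)] = 0.1050
  C_13 = (-0.10)(-0.25) − (0.65)(-0.05) = 0.0575
  C_21 = −[(-0.20)(1.00) − (-0.05)(-0.25)] = 0.2125
  C_22 = (0.65)(1.00) − (-0.05)(-0.05) = 0.6475
  C_23 = −[(0.65)(-0.25) − (-0.20)(-0.05)] = 0.1725
  C_31 = (-0.20)(-0.10) − (-0.05)(0.65) = 0.0525
  C_32 = −[(0.65)(-0.10) − (-0.05)(-0.10)] = 0.0700
  C_33 = (0.65)(0.65) − (-0.20)(-0.10) = 0.4025
det(I−A) = Σ_j (I−A)_1j·C_1j = (0.65)(0.6250) + (-0.20)(0.1050) + (-0.05)(0.0575) = 0.382375
adj(I−A) = Cᵀ =
  [ 0.6250   0.2125   0.0525]
  [ 0.1050   0.6475   0.0700]
  [ 0.0575   0.1725   0.4025]
(I − A)⁻¹ = adj(I−A) / det(I−A) ≈
  [   1.6345     0.5557     0.1373]
  [   0.2746     1.6934     0.1831]
  [   0.1504     0.4511     1.0526]
x = (I − A)⁻¹ d = adj(I−A)·d / det(I−A), with det(I−A) = 0.382375:
  x_A = (0.6250·190 + 0.2125·30 + 0.0525·130) / 0.382375 = 131.95 / 0.382375 ≈ 345.08
  x_C = (0.1050·190 + 0.6475·30 + 0.0700·130) / 0.382375 = 48.475 / 0.382375 ≈ 126.77
  x_G = (0.0575·190 + 0.1725·30 + 0.4025·130) / 0.382375 = 68.425 / 0.382375 ≈ 178.95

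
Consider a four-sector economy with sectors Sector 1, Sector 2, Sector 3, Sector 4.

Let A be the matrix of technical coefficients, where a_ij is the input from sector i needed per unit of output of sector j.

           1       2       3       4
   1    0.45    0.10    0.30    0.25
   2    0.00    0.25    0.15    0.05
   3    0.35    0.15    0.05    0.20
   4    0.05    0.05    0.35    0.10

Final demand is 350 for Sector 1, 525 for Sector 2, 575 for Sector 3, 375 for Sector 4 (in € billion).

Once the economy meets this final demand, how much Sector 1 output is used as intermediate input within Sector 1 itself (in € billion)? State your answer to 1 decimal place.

z_11 = 1187.2

I − A =
  [   0.55    -0.10    -0.30    -0.25]
  [   0.00     0.75    -0.15    -0.05]
  [  -0.35    -0.15     0.95    -0.20]
  [  -0.05    -0.05    -0.35     0.90]
Compute the cofactors C_ij = (−1)^(i+j)·(3×3 minor ij) of I−A; the adjugate is their transpose:
adj(I−A) = Cᵀ =
  [ 0.56200   0.14700   0.28450   0.22750]
  [ 0.05725   0.29175   0.08275   0.05050]
  [ 0.24325   0.11475   0.36025   0.15400]
  [ 0.12900   0.06900   0.16050   0.29550]
det(I−A) = Σ_j (I−A)_1j·C_1j = (0.55)(0.56200) + (-0.10)(0.05725) + (-0.30)(0.24325) + (-0.25)(0.12900) = 0.19815
(I − A)⁻¹ = adj(I−A) / det(I−A) ≈
  [   2.8362     0.7419     1.4358     1.1481]
  [   0.2889     1.4724     0.4176     0.2549]
  [   1.2276     0.5791     1.8181     0.7772]
  [   0.6510     0.3482     0.8100     1.4913]
First solve x = (I − A)⁻¹ d = adj(I−A)·d / det(I−A); in particular x_1 = (0.56200·350 + 0.14700·525 + 0.28450·575 + 0.22750·375) / 0.19815 = 522.775 / 0.19815 ≈ 2638.279.
Intermediate flow from 1 to 1: z_11 = a_11 · x_1 = 0.45 × 522.775 / 0.19815 = 235.24875 / 0.19815 ≈ 1187.2.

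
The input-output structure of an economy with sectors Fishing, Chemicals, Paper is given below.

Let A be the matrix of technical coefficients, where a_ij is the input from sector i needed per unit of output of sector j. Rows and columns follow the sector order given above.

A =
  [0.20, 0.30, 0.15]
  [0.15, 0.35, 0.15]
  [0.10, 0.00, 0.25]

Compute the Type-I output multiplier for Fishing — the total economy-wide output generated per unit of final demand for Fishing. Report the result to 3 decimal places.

m_1 = 1.988

I − A =
  [   0.80    -0.30    -0.15]
  [  -0.15     0.65    -0.15]
  [  -0.10     0.00     0.75]
Cofactors of I−A, C_ij = (−1)^(i+j)·(minor ij) (rows/columns in the sector order above):
  C_11 = (0.65)(0.75) − (-0.15)(0.00) = 0.4875
  C_12 = −[(-0.15)(0.75) − (-0.15)(-0.10)] = 0.1275
  C_13 = (-0.15)(0.00) − (0.65)(-0.10) = 0.0650
  C_21 = −[(-0.30)(0.75) − (-0.15)(0.00)] = 0.2250
  C_22 = (0.80)(0.75) − (-0.15)(-0.10) = 0.5850
  C_23 = −[(0.80)(0.00) − (-0.30)(-0.10)] = 0.0300
  C_31 = (-0.30)(-0.15) − (-0.15)(0.65) = 0.1425
  C_32 = −[(0.80)(-0.15) − (-0.15)(-0.15)] = 0.1425
  C_33 = (0.80)(0.65) − (-0.30)(-0.15) = 0.4750
det(I−A) = Σ_j (I−A)_1j·C_1j = (0.80)(0.4875) + (-0.30)(0.1275) + (-0.15)(0.0650) = 0.3420
adj(I−A) = Cᵀ =
  [ 0.4875   0.2250   0.1425]
  [ 0.1275   0.5850   0.1425]
  [ 0.0650   0.0300   0.4750]
(I − A)⁻¹ = adj(I−A) / det(I−A) ≈
  [   1.4254     0.6579     0.4167]
  [   0.3728     1.7105     0.4167]
  [   0.1901     0.0877     1.3889]
The output multiplier for sector j is the column-j sum of the Leontief inverse (I − A)⁻¹ = adj(I−A) / det(I−A).
Column 1 of adj(I−A): (0.4875, 0.1275, 0.0650); det(I−A) = 0.3420.
m_1 = (0.4875 + 0.1275 + 0.0650) / 0.3420 = 0.68 / 0.3420 ≈ 1.988.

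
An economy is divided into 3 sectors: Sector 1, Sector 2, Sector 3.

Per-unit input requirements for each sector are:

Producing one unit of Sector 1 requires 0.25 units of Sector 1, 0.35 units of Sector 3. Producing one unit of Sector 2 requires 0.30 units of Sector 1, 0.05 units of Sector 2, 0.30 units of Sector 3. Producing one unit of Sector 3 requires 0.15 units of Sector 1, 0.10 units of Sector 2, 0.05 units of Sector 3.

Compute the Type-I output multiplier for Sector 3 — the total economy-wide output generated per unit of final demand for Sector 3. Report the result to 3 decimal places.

I − A =
  [   0.75    -0.30    -0.15]
  [   0.00     0.95    -0.10]
  [  -0.35    -0.30     0.95]
Cofactors of I−A, C_ij = (−1)^(i+j)·(minor ij) (rows/columns in the sector order above):
  C_11 = (0.95)(0.95) − (-0.10)(-0.30) = 0.8725
  C_12 = −[(0.00)(0.95) − (-0.10)(-0.35)] = 0.0350
  C_13 = (0.00)(-0.30) − (0.95)(-0.35) = 0.3325
  C_21 = −[(-0.30)(0.95) − (-0.15)(-0.30)] = 0.3300
  C_22 = (0.75)(0.95) − (-0.15)(-0.35) = 0.6600
  C_23 = −[(0.75)(-0.30) − (-0.30)(-0.35)] = 0.3300
  C_31 = (-0.30)(-0.10) − (-0.15)(0.95) = 0.1725
  C_32 = −[(0.75)(-0.10) − (-0.15)(0.00)] = 0.0750
  C_33 = (0.75)(0.95) − (-0.30)(0.00) = 0.7125
det(I−A) = Σ_j (I−A)_1j·C_1j = (0.75)(0.8725) + (-0.30)(0.0350) + (-0.15)(0.3325) = 0.5940
adj(I−A) = Cᵀ =
  [ 0.8725   0.3300   0.1725]
  [ 0.0350   0.6600   0.0750]
  [ 0.3325   0.3300   0.7125]
(I − A)⁻¹ = adj(I−A) / det(I−A) ≈
  [   1.4689     0.5556     0.2904]
  [   0.0589     1.1111     0.1263]
  [   0.5598     0.5556     1.1995]
The output multiplier for sector j is the column-j sum of the Leontief inverse (I − A)⁻¹ = adj(I−A) / det(I−A).
Column 3 of adj(I−A): (0.1725, 0.0750, 0.7125); det(I−A) = 0.5940.
m_3 = (0.1725 + 0.0750 + 0.7125) / 0.5940 = 0.96 / 0.5940 ≈ 1.616.

m_3 = 1.616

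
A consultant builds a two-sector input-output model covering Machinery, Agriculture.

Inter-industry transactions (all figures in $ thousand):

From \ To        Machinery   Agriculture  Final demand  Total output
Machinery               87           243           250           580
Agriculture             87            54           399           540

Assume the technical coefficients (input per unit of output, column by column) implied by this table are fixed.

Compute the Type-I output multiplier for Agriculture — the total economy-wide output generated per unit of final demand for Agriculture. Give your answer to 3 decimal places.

m_2 = 1.864

Technical coefficients a_ij = z_ij / X_j:
  a_11 = 87/580 = 0.15, a_21 = 87/580 = 0.15
  a_12 = 243/540 = 0.45, a_22 = 54/540 = 0.10
I − A =
  [   0.85    -0.45]
  [  -0.15     0.90]
det(I−A) = (0.85)(0.90) − (-0.45)(-0.15) = 0.6975
adj(I−A) = [[0.90, 0.45], [0.15, 0.85]]
(I − A)⁻¹ = adj(I−A) / det(I−A) ≈
  [   1.2903     0.6452]
  [   0.2151     1.2186]
The output multiplier for sector j is the column-j sum of the Leontief inverse (I − A)⁻¹ = adj(I−A) / det(I−A).
Column 2 of adj(I−A): (0.45, 0.85); det(I−A) = 0.6975.
m_2 = (0.45 + 0.85) / 0.6975 = 1.30 / 0.6975 ≈ 1.864.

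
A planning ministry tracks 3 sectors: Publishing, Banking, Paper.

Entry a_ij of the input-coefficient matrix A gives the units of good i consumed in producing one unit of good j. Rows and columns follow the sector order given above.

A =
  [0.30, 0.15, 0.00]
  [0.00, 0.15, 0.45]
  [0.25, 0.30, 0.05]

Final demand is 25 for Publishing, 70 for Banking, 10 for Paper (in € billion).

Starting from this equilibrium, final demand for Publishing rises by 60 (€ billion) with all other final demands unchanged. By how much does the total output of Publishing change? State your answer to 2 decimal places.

Δx_1 = 88.90

I − A =
  [   0.70    -0.15     0.00]
  [   0.00     0.85    -0.45]
  [  -0.25    -0.30     0.95]
Cofactors of I−A, C_ij = (−1)^(i+j)·(minor ij) (rows/columns in the sector order above):
  C_11 = (0.85)(0.95) − (-0.45)(-0.30) = 0.6725
  C_12 = −[(0.00)(0.95) − (-0.45)(-0.25)] = 0.1125
  C_13 = (0.00)(-0.30) − (0.85)(-0.25) = 0.2125
  C_21 = −[(-0.15)(0.95) − (0.00)(-0.30)] = 0.1425
  C_22 = (0.70)(0.95) − (0.00)(-0.25) = 0.6650
  C_23 = −[(0.70)(-0.30) − (-0.15)(-0.25)] = 0.2475
  C_31 = (-0.15)(-0.45) − (0.00)(0.85) = 0.0675
  C_32 = −[(0.70)(-0.45) − (0.00)(0.00)] = 0.3150
  C_33 = (0.70)(0.85) − (-0.15)(0.00) = 0.5950
det(I−A) = Σ_j (I−A)_1j·C_1j = (0.70)(0.6725) + (-0.15)(0.1125) + (0.00)(0.2125) = 0.453875
adj(I−A) = Cᵀ =
  [ 0.6725   0.1425   0.0675]
  [ 0.1125   0.6650   0.3150]
  [ 0.2125   0.2475   0.5950]
(I − A)⁻¹ = adj(I−A) / det(I−A) ≈
  [   1.4817     0.3140     0.1487]
  [   0.2479     1.4652     0.6940]
  [   0.4682     0.5453     1.3109]
Δx = (I − A)⁻¹ Δd with Δd having +60 in the Publishing component and 0 elsewhere.
So Δx_1 = L_11 · (+60), where L_11 = adj(I−A)_11 / det(I−A) = 0.6725 / 0.453875.
Δx_1 = 0.6725 × (+60) / 0.453875 = 40.35 / 0.453875 ≈ 88.90.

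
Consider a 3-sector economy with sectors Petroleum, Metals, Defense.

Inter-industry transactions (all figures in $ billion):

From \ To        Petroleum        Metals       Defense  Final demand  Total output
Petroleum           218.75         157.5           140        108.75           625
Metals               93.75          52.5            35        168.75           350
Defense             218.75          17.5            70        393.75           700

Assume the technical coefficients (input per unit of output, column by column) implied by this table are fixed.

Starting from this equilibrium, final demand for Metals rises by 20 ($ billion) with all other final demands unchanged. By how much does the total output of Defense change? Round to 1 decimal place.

Δx_D = 10.4

Technical coefficients a_ij = z_ij / X_j:
  a_PP = 218.75/625 = 0.35, a_MP = 93.75/625 = 0.15, a_DP = 218.75/625 = 0.35
  a_PM = 157.5/350 = 0.45, a_MM = 52.5/350 = 0.15, a_DM = 17.5/350 = 0.05
  a_PD = 140/700 = 0.20, a_MD = 35/700 = 0.05, a_DD = 70/700 = 0.10
I − A =
  [   0.65    -0.45    -0.20]
  [  -0.15     0.85    -0.05]
  [  -0.35    -0.05     0.90]
Cofactors of I−A, C_ij = (−1)^(i+j)·(minor ij) (rows/columns in the sector order above):
  C_11 = (0.85)(0.90) − (-0.05)(-0.05) = 0.7625
  C_12 = −[(-0.15)(0.90) − (-0.05)(-0.35)] = 0.1525
  C_13 = (-0.15)(-0.05) − (0.85)(-0.35) = 0.3050
  C_21 = −[(-0.45)(0.90) − (-0.20)(-0.05)] = 0.4150
  C_22 = (0.65)(0.90) − (-0.20)(-0.35) = 0.5150
  C_23 = −[(0.65)(-0.05) − (-0.45)(-0.35)] = 0.1900
  C_31 = (-0.45)(-0.05) − (-0.20)(0.85) = 0.1925
  C_32 = −[(0.65)(-0.05) − (-0.20)(-0.15)] = 0.0625
  C_33 = (0.65)(0.85) − (-0.45)(-0.15) = 0.4850
det(I−A) = Σ_j (I−A)_1j·C_1j = (0.65)(0.7625) + (-0.45)(0.1525) + (-0.20)(0.3050) = 0.3660
adj(I−A) = Cᵀ =
  [ 0.7625   0.4150   0.1925]
  [ 0.1525   0.5150   0.0625]
  [ 0.3050   0.1900   0.4850]
(I − A)⁻¹ = adj(I−A) / det(I−A) ≈
  [   2.0833     1.1339     0.5260]
  [   0.4167     1.4071     0.1708]
  [   0.8333     0.5191     1.3251]
Δx = (I − A)⁻¹ Δd with Δd having +20 in the Metals component and 0 elsewhere.
So Δx_D = L_DM · (+20), where L_DM = adj(I−A)_DM / det(I−A) = 0.1900 / 0.3660.
Δx_D = 0.1900 × (+20) / 0.3660 = 3.80 / 0.3660 ≈ 10.4.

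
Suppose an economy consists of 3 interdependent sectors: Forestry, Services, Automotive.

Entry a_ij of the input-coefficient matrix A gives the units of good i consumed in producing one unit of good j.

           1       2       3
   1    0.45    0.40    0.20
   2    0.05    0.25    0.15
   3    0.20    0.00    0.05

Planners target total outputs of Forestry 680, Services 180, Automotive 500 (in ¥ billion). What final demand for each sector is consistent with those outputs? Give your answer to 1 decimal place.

d_1 = 202.0, d_2 = 26.0, d_3 = 339.0

I − A =
  [   0.55    -0.40    -0.20]
  [  -0.05     0.75    -0.15]
  [  -0.20     0.00     0.95]
d = (I − A) x:
  d_1 = (+0.55)·680 + (-0.40)·180 + (-0.20)·500 = 202.0
  d_2 = (-0.05)·680 + (+0.75)·180 + (-0.15)·500 = 26.0
  d_3 = (-0.20)·680 + (+0.00)·180 + (+0.95)·500 = 339.0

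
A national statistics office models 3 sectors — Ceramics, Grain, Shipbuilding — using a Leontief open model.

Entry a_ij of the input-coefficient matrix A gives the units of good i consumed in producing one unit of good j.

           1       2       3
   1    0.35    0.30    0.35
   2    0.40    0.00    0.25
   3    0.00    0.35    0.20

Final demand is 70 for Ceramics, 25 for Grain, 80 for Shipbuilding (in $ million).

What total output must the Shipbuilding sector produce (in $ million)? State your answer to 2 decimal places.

I − A =
  [   0.65    -0.30    -0.35]
  [  -0.40     1.00    -0.25]
  [   0.00    -0.35     0.80]
Cofactors of I−A, C_ij = (−1)^(i+j)·(minor ij) (rows/columns in the sector order above):
  C_11 = (1.00)(0.80) − (-0.25)(-0.35) = 0.7125
  C_12 = −[(-0.40)(0.80) − (-0.25)(0.00)] = 0.3200
  C_13 = (-0.40)(-0.35) − (1.00)(0.00) = 0.1400
  C_21 = −[(-0.30)(0.80) − (-0.35)(-0.35)] = 0.3625
  C_22 = (0.65)(0.80) − (-0.35)(0.00) = 0.5200
  C_23 = −[(0.65)(-0.35) − (-0.30)(0.00)] = 0.2275
  C_31 = (-0.30)(-0.25) − (-0.35)(1.00) = 0.4250
  C_32 = −[(0.65)(-0.25) − (-0.35)(-0.40)] = 0.3025
  C_33 = (0.65)(1.00) − (-0.30)(-0.40) = 0.5300
det(I−A) = Σ_j (I−A)_1j·C_1j = (0.65)(0.7125) + (-0.30)(0.3200) + (-0.35)(0.1400) = 0.318125
adj(I−A) = Cᵀ =
  [ 0.7125   0.3625   0.4250]
  [ 0.3200   0.5200   0.3025]
  [ 0.1400   0.2275   0.5300]
(I − A)⁻¹ = adj(I−A) / det(I−A) ≈
  [   2.2397     1.1395     1.3360]
  [   1.0059     1.6346     0.9509]
  [   0.4401     0.7151     1.6660]
x = (I − A)⁻¹ d = adj(I−A)·d / det(I−A), with det(I−A) = 0.318125:
  x_1 = (0.7125·70 + 0.3625·25 + 0.4250·80) / 0.318125 = 92.9375 / 0.318125 ≈ 292.14
  x_2 = (0.3200·70 + 0.5200·25 + 0.3025·80) / 0.318125 = 59.60 / 0.318125 ≈ 187.35
  x_3 = (0.1400·70 + 0.2275·25 + 0.5300·80) / 0.318125 = 57.8875 / 0.318125 ≈ 181.96

x_3 = 181.96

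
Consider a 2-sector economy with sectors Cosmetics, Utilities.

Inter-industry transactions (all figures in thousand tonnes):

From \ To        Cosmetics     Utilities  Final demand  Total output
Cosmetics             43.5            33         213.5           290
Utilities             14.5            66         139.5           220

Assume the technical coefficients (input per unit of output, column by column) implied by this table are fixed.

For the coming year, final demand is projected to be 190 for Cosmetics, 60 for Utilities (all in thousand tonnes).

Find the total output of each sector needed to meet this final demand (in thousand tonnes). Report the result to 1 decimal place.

x_1 = 241.7, x_2 = 103.0

Technical coefficients a_ij = z_ij / X_j:
  a_11 = 43.5/290 = 0.15, a_21 = 14.5/290 = 0.05
  a_12 = 33/220 = 0.15, a_22 = 66/220 = 0.30
I − A =
  [   0.85    -0.15]
  [  -0.05     0.70]
det(I−A) = (0.85)(0.70) − (-0.15)(-0.05) = 0.5875
adj(I−A) = [[0.70, 0.15], [0.05, 0.85]]
(I − A)⁻¹ = adj(I−A) / det(I−A) ≈
  [   1.1915     0.2553]
  [   0.0851     1.4468]
x = (I − A)⁻¹ d = adj(I−A)·d / det(I−A), with det(I−A) = 0.5875:
  x_1 = (0.70·190 + 0.15·60) / 0.5875 = 142.00 / 0.5875 ≈ 241.7
  x_2 = (0.05·190 + 0.85·60) / 0.5875 = 60.50 / 0.5875 ≈ 103.0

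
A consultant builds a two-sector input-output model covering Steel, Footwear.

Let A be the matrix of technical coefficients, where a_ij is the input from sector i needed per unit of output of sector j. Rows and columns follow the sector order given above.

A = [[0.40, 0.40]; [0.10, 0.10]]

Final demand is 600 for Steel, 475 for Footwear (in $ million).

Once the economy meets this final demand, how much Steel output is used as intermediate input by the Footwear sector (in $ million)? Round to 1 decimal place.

I − A =
  [   0.60    -0.40]
  [  -0.10     0.90]
det(I−A) = (0.60)(0.90) − (-0.40)(-0.10) = 0.5000
adj(I−A) = [[0.90, 0.40], [0.10, 0.60]]
(I − A)⁻¹ = adj(I−A) / det(I−A) ≈
  [   1.8000     0.8000]
  [   0.2000     1.2000]
First solve x = (I − A)⁻¹ d = adj(I−A)·d / det(I−A); in particular x_F = (0.10·600 + 0.60·475) / 0.5000 = 345.00 / 0.5000 = 690.000.
Intermediate flow from S to F: z_SF = a_SF · x_F = 0.40 × 345.00 / 0.5000 = 138.00 / 0.5000 = 276.0.

z_SF = 276.0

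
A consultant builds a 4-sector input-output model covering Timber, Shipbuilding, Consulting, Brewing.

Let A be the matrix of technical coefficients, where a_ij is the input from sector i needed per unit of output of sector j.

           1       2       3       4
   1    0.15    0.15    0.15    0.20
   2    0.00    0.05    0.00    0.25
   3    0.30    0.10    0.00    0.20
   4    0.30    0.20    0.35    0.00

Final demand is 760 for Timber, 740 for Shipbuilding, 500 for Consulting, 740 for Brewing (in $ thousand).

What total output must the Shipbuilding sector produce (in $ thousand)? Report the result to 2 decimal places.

I − A =
  [   0.85    -0.15    -0.15    -0.20]
  [   0.00     0.95     0.00    -0.25]
  [  -0.30    -0.10     1.00    -0.20]
  [  -0.30    -0.20    -0.35     1.00]
Compute the cofactors C_ij = (−1)^(i+j)·(3×3 minor ij) of I−A; the adjugate is their transpose:
adj(I−A) = Cᵀ =
  [ 0.824750   0.207500   0.214625   0.259750]
  [ 0.101250   0.655500   0.085625   0.201250]
  [ 0.334500   0.179000   0.696750   0.251000]
  [ 0.384750   0.256000   0.325375   0.764750]
det(I−A) = Σ_j (I−A)_1j·C_1j = (0.85)(0.824750) + (-0.15)(0.101250) + (-0.15)(0.334500) + (-0.20)(0.384750) = 0.558725
(I − A)⁻¹ = adj(I−A) / det(I−A) ≈
  [   1.4761     0.3714     0.3841     0.4649]
  [   0.1812     1.1732     0.1533     0.3602]
  [   0.5987     0.3204     1.2470     0.4492]
  [   0.6886     0.4582     0.5824     1.3687]
x = (I − A)⁻¹ d = adj(I−A)·d / det(I−A), with det(I−A) = 0.558725:
  x_1 = (0.824750·760 + 0.207500·740 + 0.214625·500 + 0.259750·740) / 0.558725 = 1079.8875 / 0.558725 ≈ 1932.77
  x_2 = (0.101250·760 + 0.655500·740 + 0.085625·500 + 0.201250·740) / 0.558725 = 753.7575 / 0.558725 ≈ 1349.07
  x_3 = (0.334500·760 + 0.179000·740 + 0.696750·500 + 0.251000·740) / 0.558725 = 920.795 / 0.558725 ≈ 1648.03
  x_4 = (0.384750·760 + 0.256000·740 + 0.325375·500 + 0.764750·740) / 0.558725 = 1210.4525 / 0.558725 ≈ 2166.45

x_2 = 1349.07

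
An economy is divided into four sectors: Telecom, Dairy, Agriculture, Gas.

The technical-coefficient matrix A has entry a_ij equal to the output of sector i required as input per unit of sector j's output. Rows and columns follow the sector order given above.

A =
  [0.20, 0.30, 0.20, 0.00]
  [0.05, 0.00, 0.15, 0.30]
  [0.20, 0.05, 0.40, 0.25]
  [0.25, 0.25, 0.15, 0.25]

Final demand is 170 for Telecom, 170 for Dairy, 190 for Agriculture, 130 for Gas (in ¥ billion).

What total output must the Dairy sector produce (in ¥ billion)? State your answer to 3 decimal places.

I − A =
  [   0.80    -0.30    -0.20     0.00]
  [  -0.05     1.00    -0.15    -0.30]
  [  -0.20    -0.05     0.60    -0.25]
  [  -0.25    -0.25    -0.15     0.75]
Compute the cofactors C_ij = (−1)^(i+j)·(3×3 minor ij) of I−A; the adjugate is their transpose:
adj(I−A) = Cᵀ =
  [ 0.35025   0.14375   0.18225   0.11825]
  [ 0.10650   0.28750   0.14850   0.16450]
  [ 0.20625   0.14375   0.50625   0.22625]
  [ 0.19350   0.17250   0.21150   0.41550]
det(I−A) = Σ_j (I−A)_1j·C_1j = (0.80)(0.35025) + (-0.30)(0.10650) + (-0.20)(0.20625) + (0.00)(0.19350) = 0.2070
(I − A)⁻¹ = adj(I−A) / det(I−A) ≈
  [   1.6920     0.6944     0.8804     0.5713]
  [   0.5145     1.3889     0.7174     0.7947]
  [   0.9964     0.6944     2.4457     1.0930]
  [   0.9348     0.8333     1.0217     2.0072]
x = (I − A)⁻¹ d = adj(I−A)·d / det(I−A), with det(I−A) = 0.2070:
  x_T = (0.35025·170 + 0.14375·170 + 0.18225·190 + 0.11825·130) / 0.2070 = 133.98 / 0.2070 ≈ 647.246
  x_D = (0.10650·170 + 0.28750·170 + 0.14850·190 + 0.16450·130) / 0.2070 = 116.58 / 0.2070 ≈ 563.188
  x_A = (0.20625·170 + 0.14375·170 + 0.50625·190 + 0.22625·130) / 0.2070 = 185.10 / 0.2070 ≈ 894.203
  x_G = (0.19350·170 + 0.17250·170 + 0.21150·190 + 0.41550·130) / 0.2070 = 156.42 / 0.2070 ≈ 755.652

x_D = 563.188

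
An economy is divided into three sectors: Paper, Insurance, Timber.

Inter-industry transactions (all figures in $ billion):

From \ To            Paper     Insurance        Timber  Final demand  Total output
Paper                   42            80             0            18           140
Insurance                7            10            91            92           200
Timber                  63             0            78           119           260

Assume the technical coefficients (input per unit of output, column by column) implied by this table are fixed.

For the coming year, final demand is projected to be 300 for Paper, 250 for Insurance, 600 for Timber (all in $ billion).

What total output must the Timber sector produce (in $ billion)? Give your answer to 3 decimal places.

x_3 = 1442.085

Technical coefficients a_ij = z_ij / X_j:
  a_11 = 42/140 = 0.30, a_21 = 7/140 = 0.05, a_31 = 63/140 = 0.45
  a_12 = 80/200 = 0.40, a_22 = 10/200 = 0.05, a_32 = 0/200 = 0.00
  a_13 = 0/260 = 0.00, a_23 = 91/260 = 0.35, a_33 = 78/260 = 0.30
I − A =
  [   0.70    -0.40     0.00]
  [  -0.05     0.95    -0.35]
  [  -0.45     0.00     0.70]
Cofactors of I−A, C_ij = (−1)^(i+j)·(minor ij) (rows/columns in the sector order above):
  C_11 = (0.95)(0.70) − (-0.35)(0.00) = 0.6650
  C_12 = −[(-0.05)(0.70) − (-0.35)(-0.45)] = 0.1925
  C_13 = (-0.05)(0.00) − (0.95)(-0.45) = 0.4275
  C_21 = −[(-0.40)(0.70) − (0.00)(0.00)] = 0.2800
  C_22 = (0.70)(0.70) − (0.00)(-0.45) = 0.4900
  C_23 = −[(0.70)(0.00) − (-0.40)(-0.45)] = 0.1800
  C_31 = (-0.40)(-0.35) − (0.00)(0.95) = 0.1400
  C_32 = −[(0.70)(-0.35) − (0.00)(-0.05)] = 0.2450
  C_33 = (0.70)(0.95) − (-0.40)(-0.05) = 0.6450
det(I−A) = Σ_j (I−A)_1j·C_1j = (0.70)(0.6650) + (-0.40)(0.1925) + (0.00)(0.4275) = 0.3885
adj(I−A) = Cᵀ =
  [ 0.6650   0.2800   0.1400]
  [ 0.1925   0.4900   0.2450]
  [ 0.4275   0.1800   0.6450]
(I − A)⁻¹ = adj(I−A) / det(I−A) ≈
  [   1.7117     0.7207     0.3604]
  [   0.4955     1.2613     0.6306]
  [   1.1004     0.4633     1.6602]
x = (I − A)⁻¹ d = adj(I−A)·d / det(I−A), with det(I−A) = 0.3885:
  x_1 = (0.6650·300 + 0.2800·250 + 0.1400·600) / 0.3885 = 353.50 / 0.3885 ≈ 909.910
  x_2 = (0.1925·300 + 0.4900·250 + 0.2450·600) / 0.3885 = 327.25 / 0.3885 ≈ 842.342
  x_3 = (0.4275·300 + 0.1800·250 + 0.6450·600) / 0.3885 = 560.25 / 0.3885 ≈ 1442.085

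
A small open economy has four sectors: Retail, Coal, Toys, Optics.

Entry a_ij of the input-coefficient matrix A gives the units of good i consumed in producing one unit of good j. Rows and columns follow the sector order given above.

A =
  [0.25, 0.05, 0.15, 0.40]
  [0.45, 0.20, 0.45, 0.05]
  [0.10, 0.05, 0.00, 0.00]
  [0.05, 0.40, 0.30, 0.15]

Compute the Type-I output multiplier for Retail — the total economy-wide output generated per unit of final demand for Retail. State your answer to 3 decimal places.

m_R = 4.182

I − A =
  [   0.75    -0.05    -0.15    -0.40]
  [  -0.45     0.80    -0.45    -0.05]
  [  -0.10    -0.05     1.00     0.00]
  [  -0.05    -0.40    -0.30     0.85]
Compute the cofactors C_ij = (−1)^(i+j)·(3×3 minor ij) of I−A; the adjugate is their transpose:
adj(I−A) = Cᵀ =
  [ 0.640125   0.214875   0.286875   0.313875]
  [ 0.424750   0.592750   0.400875   0.234750]
  [ 0.085250   0.051125   0.387750   0.043125]
  [ 0.267625   0.309625   0.342375   0.543000]
det(I−A) = Σ_j (I−A)_1j·C_1j = (0.75)(0.640125) + (-0.05)(0.424750) + (-0.15)(0.085250) + (-0.40)(0.267625) = 0.33901875
(I − A)⁻¹ = adj(I−A) / det(I−A) ≈
  [   1.8882     0.6338     0.8462     0.9258]
  [   1.2529     1.7484     1.1825     0.6924]
  [   0.2515     0.1508     1.1437     0.1272]
  [   0.7894     0.9133     1.0099     1.6017]
The output multiplier for sector j is the column-j sum of the Leontief inverse (I − A)⁻¹ = adj(I−A) / det(I−A).
Column R of adj(I−A): (0.640125, 0.424750, 0.085250, 0.267625); det(I−A) = 0.33901875.
m_R = (0.640125 + 0.424750 + 0.085250 + 0.267625) / 0.33901875 = 1.41775 / 0.33901875 ≈ 4.182.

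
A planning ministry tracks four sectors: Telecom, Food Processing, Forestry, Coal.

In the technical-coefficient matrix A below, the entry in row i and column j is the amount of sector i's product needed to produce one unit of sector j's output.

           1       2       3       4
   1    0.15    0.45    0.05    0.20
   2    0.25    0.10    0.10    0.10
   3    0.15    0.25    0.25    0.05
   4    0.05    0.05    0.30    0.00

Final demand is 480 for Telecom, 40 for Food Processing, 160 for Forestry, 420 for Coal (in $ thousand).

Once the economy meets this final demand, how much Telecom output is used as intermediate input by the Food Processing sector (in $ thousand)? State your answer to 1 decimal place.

z_12 = 210.9

I − A =
  [   0.85    -0.45    -0.05    -0.20]
  [  -0.25     0.90    -0.10    -0.10]
  [  -0.15    -0.25     0.75    -0.05]
  [  -0.05    -0.05    -0.30     1.00]
Compute the cofactors C_ij = (−1)^(i+j)·(3×3 minor ij) of I−A; the adjugate is their transpose:
adj(I−A) = Cᵀ =
  [ 0.625000   0.365875   0.158250   0.169500]
  [ 0.207250   0.600625   0.137250   0.108375]
  [ 0.200875   0.282250   0.634500   0.100125]
  [ 0.101875   0.133000   0.205125   0.451500]
det(I−A) = Σ_j (I−A)_1j·C_1j = (0.85)(0.625000) + (-0.45)(0.207250) + (-0.05)(0.200875) + (-0.20)(0.101875) = 0.40756875
(I − A)⁻¹ = adj(I−A) / det(I−A) ≈
  [   1.5335     0.8977     0.3883     0.4159]
  [   0.5085     1.4737     0.3368     0.2659]
  [   0.4929     0.6925     1.5568     0.2457]
  [   0.2500     0.3263     0.5033     1.1078]
First solve x = (I − A)⁻¹ d = adj(I−A)·d / det(I−A); in particular x_2 = (0.207250·480 + 0.600625·40 + 0.137250·160 + 0.108375·420) / 0.40756875 = 190.9825 / 0.40756875 ≈ 468.590.
Intermediate flow from 1 to 2: z_12 = a_12 · x_2 = 0.45 × 190.9825 / 0.40756875 = 85.942125 / 0.40756875 ≈ 210.9.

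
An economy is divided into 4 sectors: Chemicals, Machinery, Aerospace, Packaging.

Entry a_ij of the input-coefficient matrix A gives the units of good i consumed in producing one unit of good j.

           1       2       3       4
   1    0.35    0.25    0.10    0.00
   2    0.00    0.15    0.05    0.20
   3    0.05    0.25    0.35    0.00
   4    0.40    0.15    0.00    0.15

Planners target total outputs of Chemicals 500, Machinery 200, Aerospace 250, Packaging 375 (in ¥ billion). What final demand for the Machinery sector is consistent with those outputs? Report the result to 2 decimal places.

d_2 = 82.50

I − A =
  [   0.65    -0.25    -0.10     0.00]
  [   0.00     0.85    -0.05    -0.20]
  [  -0.05    -0.25     0.65     0.00]
  [  -0.40    -0.15     0.00     0.85]
d = (I − A) x:
  d_1 = (+0.65)·500 + (-0.25)·200 + (-0.10)·250 + (+0.00)·375 = 250.00
  d_2 = (+0.00)·500 + (+0.85)·200 + (-0.05)·250 + (-0.20)·375 = 82.50
  d_3 = (-0.05)·500 + (-0.25)·200 + (+0.65)·250 + (+0.00)·375 = 87.50
  d_4 = (-0.40)·500 + (-0.15)·200 + (+0.00)·250 + (+0.85)·375 = 88.75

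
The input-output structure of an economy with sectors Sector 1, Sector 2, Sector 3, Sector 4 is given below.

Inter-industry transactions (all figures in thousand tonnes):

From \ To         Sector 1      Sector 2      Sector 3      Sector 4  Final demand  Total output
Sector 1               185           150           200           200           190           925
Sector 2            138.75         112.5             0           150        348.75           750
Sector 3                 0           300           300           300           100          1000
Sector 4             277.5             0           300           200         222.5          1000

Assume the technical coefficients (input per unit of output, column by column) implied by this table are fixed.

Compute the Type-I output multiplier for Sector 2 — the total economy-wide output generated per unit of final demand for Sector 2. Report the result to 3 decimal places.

Technical coefficients a_ij = z_ij / X_j:
  a_11 = 185/925 = 0.20, a_21 = 138.75/925 = 0.15, a_31 = 0/925 = 0.00, a_41 = 277.5/925 = 0.30
  a_12 = 150/750 = 0.20, a_22 = 112.5/750 = 0.15, a_32 = 300/750 = 0.40, a_42 = 0/750 = 0.00
  a_13 = 200/1000 = 0.20, a_23 = 0/1000 = 0.00, a_33 = 300/1000 = 0.30, a_43 = 300/1000 = 0.30
  a_14 = 200/1000 = 0.20, a_24 = 150/1000 = 0.15, a_34 = 300/1000 = 0.30, a_44 = 200/1000 = 0.20
I − A =
  [   0.80    -0.20    -0.20    -0.20]
  [  -0.15     0.85     0.00    -0.15]
  [   0.00    -0.40     0.70    -0.30]
  [  -0.30     0.00    -0.30     0.80]
Compute the cofactors C_ij = (−1)^(i+j)·(3×3 minor ij) of I−A; the adjugate is their transpose:
adj(I−A) = Cᵀ =
  [ 0.3815   0.1820   0.1960   0.2030]
  [ 0.1020   0.3160   0.0780   0.1140]
  [ 0.1425   0.2500   0.4600   0.2550]
  [ 0.1965   0.1620   0.2460   0.4430]
det(I−A) = Σ_j (I−A)_1j·C_1j = (0.80)(0.3815) + (-0.20)(0.1020) + (-0.20)(0.1425) + (-0.20)(0.1965) = 0.2170
(I − A)⁻¹ = adj(I−A) / det(I−A) ≈
  [   1.7581     0.8387     0.9032     0.9355]
  [   0.4700     1.4562     0.3594     0.5253]
  [   0.6567     1.1521     2.1198     1.1751]
  [   0.9055     0.7465     1.1336     2.0415]
The output multiplier for sector j is the column-j sum of the Leontief inverse (I − A)⁻¹ = adj(I−A) / det(I−A).
Column 2 of adj(I−A): (0.1820, 0.3160, 0.2500, 0.1620); det(I−A) = 0.2170.
m_2 = (0.1820 + 0.3160 + 0.2500 + 0.1620) / 0.2170 = 0.91 / 0.2170 ≈ 4.194.

m_2 = 4.194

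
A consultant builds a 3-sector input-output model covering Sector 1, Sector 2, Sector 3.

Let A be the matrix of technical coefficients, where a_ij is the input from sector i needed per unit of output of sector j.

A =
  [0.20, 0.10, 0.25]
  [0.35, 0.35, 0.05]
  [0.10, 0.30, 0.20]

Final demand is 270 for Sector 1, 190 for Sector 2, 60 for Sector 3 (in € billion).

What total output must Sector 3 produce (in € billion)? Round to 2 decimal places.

I − A =
  [   0.80    -0.10    -0.25]
  [  -0.35     0.65    -0.05]
  [  -0.10    -0.30     0.80]
Cofactors of I−A, C_ij = (−1)^(i+j)·(minor ij) (rows/columns in the sector order above):
  C_11 = (0.65)(0.80) − (-0.05)(-0.30) = 0.5050
  C_12 = −[(-0.35)(0.80) − (-0.05)(-0.10)] = 0.2850
  C_13 = (-0.35)(-0.30) − (0.65)(-0.10) = 0.1700
  C_21 = −[(-0.10)(0.80) − (-0.25)(-0.30)] = 0.1550
  C_22 = (0.80)(0.80) − (-0.25)(-0.10) = 0.6150
  C_23 = −[(0.80)(-0.30) − (-0.10)(-0.10)] = 0.2500
  C_31 = (-0.10)(-0.05) − (-0.25)(0.65) = 0.1675
  C_32 = −[(0.80)(-0.05) − (-0.25)(-0.35)] = 0.1275
  C_33 = (0.80)(0.65) − (-0.10)(-0.35) = 0.4850
det(I−A) = Σ_j (I−A)_1j·C_1j = (0.80)(0.5050) + (-0.10)(0.2850) + (-0.25)(0.1700) = 0.3330
adj(I−A) = Cᵀ =
  [ 0.5050   0.1550   0.1675]
  [ 0.2850   0.6150   0.1275]
  [ 0.1700   0.2500   0.4850]
(I − A)⁻¹ = adj(I−A) / det(I−A) ≈
  [   1.5165     0.4655     0.5030]
  [   0.8559     1.8468     0.3829]
  [   0.5105     0.7508     1.4565]
x = (I − A)⁻¹ d = adj(I−A)·d / det(I−A), with det(I−A) = 0.3330:
  x_1 = (0.5050·270 + 0.1550·190 + 0.1675·60) / 0.3330 = 175.85 / 0.3330 ≈ 528.08
  x_2 = (0.2850·270 + 0.6150·190 + 0.1275·60) / 0.3330 = 201.45 / 0.3330 ≈ 604.95
  x_3 = (0.1700·270 + 0.2500·190 + 0.4850·60) / 0.3330 = 122.50 / 0.3330 ≈ 367.87

x_3 = 367.87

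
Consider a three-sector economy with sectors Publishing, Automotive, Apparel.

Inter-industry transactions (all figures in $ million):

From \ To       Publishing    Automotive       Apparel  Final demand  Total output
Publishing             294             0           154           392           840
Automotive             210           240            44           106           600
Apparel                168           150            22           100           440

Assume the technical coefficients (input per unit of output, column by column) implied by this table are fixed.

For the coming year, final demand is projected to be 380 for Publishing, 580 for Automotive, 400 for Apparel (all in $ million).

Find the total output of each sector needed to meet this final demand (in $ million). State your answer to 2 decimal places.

x_1 = 1177.27, x_2 = 1640.64, x_3 = 1100.65

Technical coefficients a_ij = z_ij / X_j:
  a_11 = 294/840 = 0.35, a_21 = 210/840 = 0.25, a_31 = 168/840 = 0.20
  a_12 = 0/600 = 0.00, a_22 = 240/600 = 0.40, a_32 = 150/600 = 0.25
  a_13 = 154/440 = 0.35, a_23 = 44/440 = 0.10, a_33 = 22/440 = 0.05
I − A =
  [   0.65     0.00    -0.35]
  [  -0.25     0.60    -0.10]
  [  -0.20    -0.25     0.95]
Cofactors of I−A, C_ij = (−1)^(i+j)·(minor ij) (rows/columns in the sector order above):
  C_11 = (0.60)(0.95) − (-0.10)(-0.25) = 0.5450
  C_12 = −[(-0.25)(0.95) − (-0.10)(-0.20)] = 0.2575
  C_13 = (-0.25)(-0.25) − (0.60)(-0.20) = 0.1825
  C_21 = −[(0.00)(0.95) − (-0.35)(-0.25)] = 0.0875
  C_22 = (0.65)(0.95) − (-0.35)(-0.20) = 0.5475
  C_23 = −[(0.65)(-0.25) − (0.00)(-0.20)] = 0.1625
  C_31 = (0.00)(-0.10) − (-0.35)(0.60) = 0.2100
  C_32 = −[(0.65)(-0.10) − (-0.35)(-0.25)] = 0.1525
  C_33 = (0.65)(0.60) − (0.00)(-0.25) = 0.3900
det(I−A) = Σ_j (I−A)_1j·C_1j = (0.65)(0.5450) + (0.00)(0.2575) + (-0.35)(0.1825) = 0.290375
adj(I−A) = Cᵀ =
  [ 0.5450   0.0875   0.2100]
  [ 0.2575   0.5475   0.1525]
  [ 0.1825   0.1625   0.3900]
(I − A)⁻¹ = adj(I−A) / det(I−A) ≈
  [   1.8769     0.3013     0.7232]
  [   0.8868     1.8855     0.5252]
  [   0.6285     0.5596     1.3431]
x = (I − A)⁻¹ d = adj(I−A)·d / det(I−A), with det(I−A) = 0.290375:
  x_1 = (0.5450·380 + 0.0875·580 + 0.2100·400) / 0.290375 = 341.85 / 0.290375 ≈ 1177.27
  x_2 = (0.2575·380 + 0.5475·580 + 0.1525·400) / 0.290375 = 476.40 / 0.290375 ≈ 1640.64
  x_3 = (0.1825·380 + 0.1625·580 + 0.3900·400) / 0.290375 = 319.60 / 0.290375 ≈ 1100.65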